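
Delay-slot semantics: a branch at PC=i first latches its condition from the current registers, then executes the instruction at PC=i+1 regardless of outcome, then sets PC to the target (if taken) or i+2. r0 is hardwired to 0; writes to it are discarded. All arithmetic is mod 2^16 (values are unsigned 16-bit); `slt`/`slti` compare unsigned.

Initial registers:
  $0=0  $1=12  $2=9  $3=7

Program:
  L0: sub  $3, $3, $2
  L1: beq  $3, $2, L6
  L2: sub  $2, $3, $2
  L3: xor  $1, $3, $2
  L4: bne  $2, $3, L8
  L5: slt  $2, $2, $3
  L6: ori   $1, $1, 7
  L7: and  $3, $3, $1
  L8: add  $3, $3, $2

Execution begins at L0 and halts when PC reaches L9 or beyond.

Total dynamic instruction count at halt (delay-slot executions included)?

7

[0] sub  $3, $3, $2  →  {$0:0, $1:12, $2:9, $3:65534}
[1] beq  $3, $2, L6  →  {$0:0, $1:12, $2:9, $3:65534}  ⟨branch fallthrough⟩
[2] sub  $2, $3, $2  →  {$0:0, $1:12, $2:65525, $3:65534}
[3] xor  $1, $3, $2  →  {$0:0, $1:11, $2:65525, $3:65534}
[4] bne  $2, $3, L8  →  {$0:0, $1:11, $2:65525, $3:65534}  ⟨branch taken⟩
[5] slt  $2, $2, $3  →  {$0:0, $1:11, $2:1, $3:65534}
[8] add  $3, $3, $2  →  {$0:0, $1:11, $2:1, $3:65535}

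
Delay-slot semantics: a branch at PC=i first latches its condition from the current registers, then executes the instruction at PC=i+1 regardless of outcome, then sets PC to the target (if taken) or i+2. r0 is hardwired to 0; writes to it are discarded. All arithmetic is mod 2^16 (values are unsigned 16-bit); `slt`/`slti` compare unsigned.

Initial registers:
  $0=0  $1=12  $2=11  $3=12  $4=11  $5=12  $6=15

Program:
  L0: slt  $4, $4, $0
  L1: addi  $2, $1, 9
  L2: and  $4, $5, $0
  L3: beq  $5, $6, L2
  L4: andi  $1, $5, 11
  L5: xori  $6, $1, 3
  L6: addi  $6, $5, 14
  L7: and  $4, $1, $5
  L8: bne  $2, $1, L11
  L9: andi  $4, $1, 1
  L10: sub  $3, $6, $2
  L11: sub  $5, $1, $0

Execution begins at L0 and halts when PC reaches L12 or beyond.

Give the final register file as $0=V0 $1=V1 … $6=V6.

PC=0  slt  $4, $4, $0        | $0=0 $1=12 $2=11 $3=12 $4=0 $5=12 $6=15
PC=1  addi  $2, $1, 9        | $0=0 $1=12 $2=21 $3=12 $4=0 $5=12 $6=15
PC=2  and  $4, $5, $0        | $0=0 $1=12 $2=21 $3=12 $4=0 $5=12 $6=15
PC=3  beq  $5, $6, L2        | $0=0 $1=12 $2=21 $3=12 $4=0 $5=12 $6=15  [not taken]
PC=4  andi  $1, $5, 11       | $0=0 $1=8 $2=21 $3=12 $4=0 $5=12 $6=15
PC=5  xori  $6, $1, 3        | $0=0 $1=8 $2=21 $3=12 $4=0 $5=12 $6=11
PC=6  addi  $6, $5, 14       | $0=0 $1=8 $2=21 $3=12 $4=0 $5=12 $6=26
PC=7  and  $4, $1, $5        | $0=0 $1=8 $2=21 $3=12 $4=8 $5=12 $6=26
PC=8  bne  $2, $1, L11       | $0=0 $1=8 $2=21 $3=12 $4=8 $5=12 $6=26  [TAKEN]
PC=9  andi  $4, $1, 1        | $0=0 $1=8 $2=21 $3=12 $4=0 $5=12 $6=26
PC=11 sub  $5, $1, $0        | $0=0 $1=8 $2=21 $3=12 $4=0 $5=8 $6=26

$0=0 $1=8 $2=21 $3=12 $4=0 $5=8 $6=26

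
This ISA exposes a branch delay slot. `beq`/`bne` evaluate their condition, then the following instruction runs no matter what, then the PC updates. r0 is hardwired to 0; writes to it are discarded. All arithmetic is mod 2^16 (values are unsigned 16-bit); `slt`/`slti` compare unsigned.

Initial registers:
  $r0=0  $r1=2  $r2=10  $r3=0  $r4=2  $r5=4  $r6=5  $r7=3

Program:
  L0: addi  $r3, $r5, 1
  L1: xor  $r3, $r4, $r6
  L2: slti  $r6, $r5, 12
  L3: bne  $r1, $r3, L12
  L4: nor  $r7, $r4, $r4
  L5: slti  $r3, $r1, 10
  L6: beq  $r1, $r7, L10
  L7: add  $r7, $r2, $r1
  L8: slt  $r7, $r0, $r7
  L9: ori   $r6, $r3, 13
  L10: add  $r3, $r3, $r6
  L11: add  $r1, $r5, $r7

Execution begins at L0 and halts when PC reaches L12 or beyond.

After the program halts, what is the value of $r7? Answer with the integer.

65533

#0 addi  $r3, $r5, 1 ; 0/2/10/5/2/4/5/3
#1 xor  $r3, $r4, $r6 ; 0/2/10/7/2/4/5/3
#2 slti  $r6, $r5, 12 ; 0/2/10/7/2/4/1/3
#3 bne  $r1, $r3, L12 ; 0/2/10/7/2/4/1/3 ; →target
#4 nor  $r7, $r4, $r4 ; 0/2/10/7/2/4/1/65533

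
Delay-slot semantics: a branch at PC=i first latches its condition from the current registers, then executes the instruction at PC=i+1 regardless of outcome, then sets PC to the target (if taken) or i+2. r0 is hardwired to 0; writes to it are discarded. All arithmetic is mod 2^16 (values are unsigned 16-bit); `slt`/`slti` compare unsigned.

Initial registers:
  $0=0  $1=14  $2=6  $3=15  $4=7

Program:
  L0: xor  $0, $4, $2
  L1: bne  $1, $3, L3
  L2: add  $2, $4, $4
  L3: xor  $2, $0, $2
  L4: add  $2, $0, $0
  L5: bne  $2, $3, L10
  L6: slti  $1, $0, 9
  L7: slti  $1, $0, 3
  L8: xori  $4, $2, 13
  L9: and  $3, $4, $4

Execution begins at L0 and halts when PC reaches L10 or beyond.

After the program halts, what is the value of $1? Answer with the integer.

1

PC=0  xor  $0, $4, $2        | $0=0 $1=14 $2=6 $3=15 $4=7
PC=1  bne  $1, $3, L3        | $0=0 $1=14 $2=6 $3=15 $4=7  [TAKEN]
PC=2  add  $2, $4, $4        | $0=0 $1=14 $2=14 $3=15 $4=7
PC=3  xor  $2, $0, $2        | $0=0 $1=14 $2=14 $3=15 $4=7
PC=4  add  $2, $0, $0        | $0=0 $1=14 $2=0 $3=15 $4=7
PC=5  bne  $2, $3, L10       | $0=0 $1=14 $2=0 $3=15 $4=7  [TAKEN]
PC=6  slti  $1, $0, 9        | $0=0 $1=1 $2=0 $3=15 $4=7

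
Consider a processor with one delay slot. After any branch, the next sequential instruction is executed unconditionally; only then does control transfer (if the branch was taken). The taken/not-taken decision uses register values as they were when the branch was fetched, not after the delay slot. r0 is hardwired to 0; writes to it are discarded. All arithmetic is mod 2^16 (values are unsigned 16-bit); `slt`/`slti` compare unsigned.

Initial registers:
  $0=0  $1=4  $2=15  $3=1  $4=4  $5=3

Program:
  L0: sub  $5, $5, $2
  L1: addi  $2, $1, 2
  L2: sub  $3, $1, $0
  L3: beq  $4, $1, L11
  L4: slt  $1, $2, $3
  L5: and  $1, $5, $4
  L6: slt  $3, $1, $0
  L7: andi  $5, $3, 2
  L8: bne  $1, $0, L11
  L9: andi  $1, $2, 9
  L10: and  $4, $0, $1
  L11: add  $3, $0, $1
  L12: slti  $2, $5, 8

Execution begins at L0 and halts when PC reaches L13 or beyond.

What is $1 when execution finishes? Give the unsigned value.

  step pc=0: sub  $5, $5, $2  regs=(0,4,15,1,4,65524)
  step pc=1: addi  $2, $1, 2  regs=(0,4,6,1,4,65524)
  step pc=2: sub  $3, $1, $0  regs=(0,4,6,4,4,65524)
  step pc=3: beq  $4, $1, L11  cond=T  regs=(0,4,6,4,4,65524)
  step pc=4: slt  $1, $2, $3  regs=(0,0,6,4,4,65524)
  step pc=11: add  $3, $0, $1  regs=(0,0,6,0,4,65524)
  step pc=12: slti  $2, $5, 8  regs=(0,0,0,0,4,65524)

0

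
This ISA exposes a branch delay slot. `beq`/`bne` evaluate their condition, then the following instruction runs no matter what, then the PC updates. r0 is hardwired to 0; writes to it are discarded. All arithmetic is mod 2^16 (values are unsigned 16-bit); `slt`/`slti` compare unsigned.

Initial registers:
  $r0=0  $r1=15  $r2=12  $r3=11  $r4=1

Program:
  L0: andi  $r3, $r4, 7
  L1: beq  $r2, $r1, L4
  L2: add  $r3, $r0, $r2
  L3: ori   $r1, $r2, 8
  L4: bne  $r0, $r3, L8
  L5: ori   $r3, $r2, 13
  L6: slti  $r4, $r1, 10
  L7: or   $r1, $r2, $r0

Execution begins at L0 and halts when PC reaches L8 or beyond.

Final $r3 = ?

  step pc=0: andi  $r3, $r4, 7  regs=(0,15,12,1,1)
  step pc=1: beq  $r2, $r1, L4  cond=F  regs=(0,15,12,1,1)
  step pc=2: add  $r3, $r0, $r2  regs=(0,15,12,12,1)
  step pc=3: ori   $r1, $r2, 8  regs=(0,12,12,12,1)
  step pc=4: bne  $r0, $r3, L8  cond=T  regs=(0,12,12,12,1)
  step pc=5: ori   $r3, $r2, 13  regs=(0,12,12,13,1)

13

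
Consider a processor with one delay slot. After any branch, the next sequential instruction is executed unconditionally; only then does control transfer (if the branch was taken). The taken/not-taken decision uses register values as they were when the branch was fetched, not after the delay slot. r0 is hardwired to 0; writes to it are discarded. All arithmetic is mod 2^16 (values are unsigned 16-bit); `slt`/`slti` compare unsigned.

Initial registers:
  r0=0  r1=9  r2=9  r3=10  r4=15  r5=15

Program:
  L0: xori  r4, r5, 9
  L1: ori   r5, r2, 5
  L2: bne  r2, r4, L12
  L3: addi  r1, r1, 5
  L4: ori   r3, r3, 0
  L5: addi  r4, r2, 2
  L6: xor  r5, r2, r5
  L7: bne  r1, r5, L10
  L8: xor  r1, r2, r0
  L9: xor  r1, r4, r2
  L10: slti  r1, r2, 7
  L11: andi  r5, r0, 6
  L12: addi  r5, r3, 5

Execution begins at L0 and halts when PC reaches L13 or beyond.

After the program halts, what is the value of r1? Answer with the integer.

14

  step pc=0: xori  r4, r5, 9  regs=(0,9,9,10,6,15)
  step pc=1: ori   r5, r2, 5  regs=(0,9,9,10,6,13)
  step pc=2: bne  r2, r4, L12  cond=T  regs=(0,9,9,10,6,13)
  step pc=3: addi  r1, r1, 5  regs=(0,14,9,10,6,13)
  step pc=12: addi  r5, r3, 5  regs=(0,14,9,10,6,15)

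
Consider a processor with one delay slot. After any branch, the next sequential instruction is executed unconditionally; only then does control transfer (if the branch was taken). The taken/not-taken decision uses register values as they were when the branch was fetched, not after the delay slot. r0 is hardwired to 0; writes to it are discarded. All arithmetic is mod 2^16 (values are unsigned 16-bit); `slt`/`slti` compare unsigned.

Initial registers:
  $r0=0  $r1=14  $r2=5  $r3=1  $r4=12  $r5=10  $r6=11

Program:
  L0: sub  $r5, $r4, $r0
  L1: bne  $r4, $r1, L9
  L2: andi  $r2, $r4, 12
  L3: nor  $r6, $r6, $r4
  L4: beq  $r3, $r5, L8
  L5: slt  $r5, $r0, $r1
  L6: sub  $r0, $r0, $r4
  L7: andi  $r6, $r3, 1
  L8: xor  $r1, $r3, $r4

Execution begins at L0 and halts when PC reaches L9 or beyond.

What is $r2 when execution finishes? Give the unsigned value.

PC=0  sub  $r5, $r4, $r0     | $r0=0 $r1=14 $r2=5 $r3=1 $r4=12 $r5=12 $r6=11
PC=1  bne  $r4, $r1, L9      | $r0=0 $r1=14 $r2=5 $r3=1 $r4=12 $r5=12 $r6=11  [TAKEN]
PC=2  andi  $r2, $r4, 12     | $r0=0 $r1=14 $r2=12 $r3=1 $r4=12 $r5=12 $r6=11

12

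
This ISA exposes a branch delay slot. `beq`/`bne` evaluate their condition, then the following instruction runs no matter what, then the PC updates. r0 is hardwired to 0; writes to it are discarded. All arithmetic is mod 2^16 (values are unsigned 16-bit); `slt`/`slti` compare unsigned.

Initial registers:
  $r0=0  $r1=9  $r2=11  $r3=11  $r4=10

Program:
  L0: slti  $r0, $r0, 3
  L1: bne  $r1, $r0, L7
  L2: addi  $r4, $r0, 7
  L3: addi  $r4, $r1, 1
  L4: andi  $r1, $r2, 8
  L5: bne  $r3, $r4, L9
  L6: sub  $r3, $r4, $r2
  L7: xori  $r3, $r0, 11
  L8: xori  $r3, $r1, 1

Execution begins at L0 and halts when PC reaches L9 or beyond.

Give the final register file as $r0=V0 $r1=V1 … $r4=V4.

[0] slti  $r0, $r0, 3  →  {$r0:0, $r1:9, $r2:11, $r3:11, $r4:10}
[1] bne  $r1, $r0, L7  →  {$r0:0, $r1:9, $r2:11, $r3:11, $r4:10}  ⟨branch taken⟩
[2] addi  $r4, $r0, 7  →  {$r0:0, $r1:9, $r2:11, $r3:11, $r4:7}
[7] xori  $r3, $r0, 11  →  {$r0:0, $r1:9, $r2:11, $r3:11, $r4:7}
[8] xori  $r3, $r1, 1  →  {$r0:0, $r1:9, $r2:11, $r3:8, $r4:7}

$r0=0 $r1=9 $r2=11 $r3=8 $r4=7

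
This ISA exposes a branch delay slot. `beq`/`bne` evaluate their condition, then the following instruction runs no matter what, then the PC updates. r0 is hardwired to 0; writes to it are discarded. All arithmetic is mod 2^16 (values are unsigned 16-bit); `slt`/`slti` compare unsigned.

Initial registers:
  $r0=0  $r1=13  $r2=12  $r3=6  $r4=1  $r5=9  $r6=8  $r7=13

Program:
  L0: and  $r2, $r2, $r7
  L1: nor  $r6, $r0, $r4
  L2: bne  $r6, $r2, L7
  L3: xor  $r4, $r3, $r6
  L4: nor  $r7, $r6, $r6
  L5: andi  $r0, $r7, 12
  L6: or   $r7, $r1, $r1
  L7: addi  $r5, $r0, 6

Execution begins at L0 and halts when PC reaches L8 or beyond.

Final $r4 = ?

65528

  step pc=0: and  $r2, $r2, $r7  regs=(0,13,12,6,1,9,8,13)
  step pc=1: nor  $r6, $r0, $r4  regs=(0,13,12,6,1,9,65534,13)
  step pc=2: bne  $r6, $r2, L7  cond=T  regs=(0,13,12,6,1,9,65534,13)
  step pc=3: xor  $r4, $r3, $r6  regs=(0,13,12,6,65528,9,65534,13)
  step pc=7: addi  $r5, $r0, 6  regs=(0,13,12,6,65528,6,65534,13)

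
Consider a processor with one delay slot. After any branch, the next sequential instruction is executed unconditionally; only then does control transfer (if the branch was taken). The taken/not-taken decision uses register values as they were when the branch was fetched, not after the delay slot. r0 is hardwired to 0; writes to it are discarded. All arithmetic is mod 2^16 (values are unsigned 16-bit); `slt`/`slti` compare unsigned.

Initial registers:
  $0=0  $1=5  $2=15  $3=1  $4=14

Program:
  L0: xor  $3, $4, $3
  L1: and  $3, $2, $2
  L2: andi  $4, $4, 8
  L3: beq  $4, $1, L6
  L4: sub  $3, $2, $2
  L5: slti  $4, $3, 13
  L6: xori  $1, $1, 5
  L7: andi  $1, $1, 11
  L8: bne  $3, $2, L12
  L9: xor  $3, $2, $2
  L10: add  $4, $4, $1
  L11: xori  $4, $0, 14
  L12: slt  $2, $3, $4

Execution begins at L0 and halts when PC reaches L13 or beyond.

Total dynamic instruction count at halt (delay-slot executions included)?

#0 xor  $3, $4, $3 ; 0/5/15/15/14
#1 and  $3, $2, $2 ; 0/5/15/15/14
#2 andi  $4, $4, 8 ; 0/5/15/15/8
#3 beq  $4, $1, L6 ; 0/5/15/15/8 ; →fallthru
#4 sub  $3, $2, $2 ; 0/5/15/0/8
#5 slti  $4, $3, 13 ; 0/5/15/0/1
#6 xori  $1, $1, 5 ; 0/0/15/0/1
#7 andi  $1, $1, 11 ; 0/0/15/0/1
#8 bne  $3, $2, L12 ; 0/0/15/0/1 ; →target
#9 xor  $3, $2, $2 ; 0/0/15/0/1
#12 slt  $2, $3, $4 ; 0/0/1/0/1

11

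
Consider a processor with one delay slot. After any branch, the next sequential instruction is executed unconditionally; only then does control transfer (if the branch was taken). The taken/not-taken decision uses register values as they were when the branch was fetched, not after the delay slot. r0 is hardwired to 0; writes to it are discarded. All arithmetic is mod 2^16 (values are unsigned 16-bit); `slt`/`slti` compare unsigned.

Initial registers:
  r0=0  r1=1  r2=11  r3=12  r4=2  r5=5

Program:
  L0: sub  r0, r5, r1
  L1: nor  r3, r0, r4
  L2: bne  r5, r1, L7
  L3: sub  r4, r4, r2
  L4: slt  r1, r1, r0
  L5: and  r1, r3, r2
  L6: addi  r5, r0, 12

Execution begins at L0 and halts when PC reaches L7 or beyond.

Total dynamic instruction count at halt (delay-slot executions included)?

  step pc=0: sub  r0, r5, r1  regs=(0,1,11,12,2,5)
  step pc=1: nor  r3, r0, r4  regs=(0,1,11,65533,2,5)
  step pc=2: bne  r5, r1, L7  cond=T  regs=(0,1,11,65533,2,5)
  step pc=3: sub  r4, r4, r2  regs=(0,1,11,65533,65527,5)

4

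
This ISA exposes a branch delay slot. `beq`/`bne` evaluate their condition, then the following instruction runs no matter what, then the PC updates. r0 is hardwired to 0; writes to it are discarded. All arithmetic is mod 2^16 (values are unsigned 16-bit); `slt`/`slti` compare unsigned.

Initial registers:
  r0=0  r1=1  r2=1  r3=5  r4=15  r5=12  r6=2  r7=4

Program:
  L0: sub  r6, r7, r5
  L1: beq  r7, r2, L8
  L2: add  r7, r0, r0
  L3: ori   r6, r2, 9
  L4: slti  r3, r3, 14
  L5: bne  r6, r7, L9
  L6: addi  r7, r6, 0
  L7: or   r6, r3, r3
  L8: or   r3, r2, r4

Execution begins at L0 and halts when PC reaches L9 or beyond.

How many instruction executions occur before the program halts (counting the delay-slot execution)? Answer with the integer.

7

[0] sub  r6, r7, r5  →  {r0:0, r1:1, r2:1, r3:5, r4:15, r5:12, r6:65528, r7:4}
[1] beq  r7, r2, L8  →  {r0:0, r1:1, r2:1, r3:5, r4:15, r5:12, r6:65528, r7:4}  ⟨branch fallthrough⟩
[2] add  r7, r0, r0  →  {r0:0, r1:1, r2:1, r3:5, r4:15, r5:12, r6:65528, r7:0}
[3] ori   r6, r2, 9  →  {r0:0, r1:1, r2:1, r3:5, r4:15, r5:12, r6:9, r7:0}
[4] slti  r3, r3, 14  →  {r0:0, r1:1, r2:1, r3:1, r4:15, r5:12, r6:9, r7:0}
[5] bne  r6, r7, L9  →  {r0:0, r1:1, r2:1, r3:1, r4:15, r5:12, r6:9, r7:0}  ⟨branch taken⟩
[6] addi  r7, r6, 0  →  {r0:0, r1:1, r2:1, r3:1, r4:15, r5:12, r6:9, r7:9}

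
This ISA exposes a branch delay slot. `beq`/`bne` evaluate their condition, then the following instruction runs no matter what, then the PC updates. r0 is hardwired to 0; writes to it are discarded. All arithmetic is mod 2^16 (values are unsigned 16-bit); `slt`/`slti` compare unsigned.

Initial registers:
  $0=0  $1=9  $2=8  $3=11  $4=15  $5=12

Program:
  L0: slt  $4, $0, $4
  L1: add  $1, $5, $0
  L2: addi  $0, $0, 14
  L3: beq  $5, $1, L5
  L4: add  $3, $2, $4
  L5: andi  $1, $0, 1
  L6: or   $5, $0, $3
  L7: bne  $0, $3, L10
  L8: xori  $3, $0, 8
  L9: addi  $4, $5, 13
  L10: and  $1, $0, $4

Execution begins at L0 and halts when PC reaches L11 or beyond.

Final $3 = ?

#0 slt  $4, $0, $4 ; 0/9/8/11/1/12
#1 add  $1, $5, $0 ; 0/12/8/11/1/12
#2 addi  $0, $0, 14 ; 0/12/8/11/1/12
#3 beq  $5, $1, L5 ; 0/12/8/11/1/12 ; →target
#4 add  $3, $2, $4 ; 0/12/8/9/1/12
#5 andi  $1, $0, 1 ; 0/0/8/9/1/12
#6 or   $5, $0, $3 ; 0/0/8/9/1/9
#7 bne  $0, $3, L10 ; 0/0/8/9/1/9 ; →target
#8 xori  $3, $0, 8 ; 0/0/8/8/1/9
#10 and  $1, $0, $4 ; 0/0/8/8/1/9

8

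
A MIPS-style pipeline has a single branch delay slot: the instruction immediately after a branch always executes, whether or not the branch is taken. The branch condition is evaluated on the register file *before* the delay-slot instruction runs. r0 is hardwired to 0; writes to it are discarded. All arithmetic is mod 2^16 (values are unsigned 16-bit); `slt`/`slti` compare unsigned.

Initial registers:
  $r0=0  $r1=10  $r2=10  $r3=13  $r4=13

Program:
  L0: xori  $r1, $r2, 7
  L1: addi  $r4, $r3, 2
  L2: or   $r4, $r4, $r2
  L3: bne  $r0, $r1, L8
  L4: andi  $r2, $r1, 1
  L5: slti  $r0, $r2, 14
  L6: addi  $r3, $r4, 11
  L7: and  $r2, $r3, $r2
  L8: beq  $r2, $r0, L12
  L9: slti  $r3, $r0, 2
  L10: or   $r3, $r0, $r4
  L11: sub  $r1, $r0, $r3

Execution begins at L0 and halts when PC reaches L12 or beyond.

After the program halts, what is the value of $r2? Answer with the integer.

[0] xori  $r1, $r2, 7  →  {$r0:0, $r1:13, $r2:10, $r3:13, $r4:13}
[1] addi  $r4, $r3, 2  →  {$r0:0, $r1:13, $r2:10, $r3:13, $r4:15}
[2] or   $r4, $r4, $r2  →  {$r0:0, $r1:13, $r2:10, $r3:13, $r4:15}
[3] bne  $r0, $r1, L8  →  {$r0:0, $r1:13, $r2:10, $r3:13, $r4:15}  ⟨branch taken⟩
[4] andi  $r2, $r1, 1  →  {$r0:0, $r1:13, $r2:1, $r3:13, $r4:15}
[8] beq  $r2, $r0, L12  →  {$r0:0, $r1:13, $r2:1, $r3:13, $r4:15}  ⟨branch fallthrough⟩
[9] slti  $r3, $r0, 2  →  {$r0:0, $r1:13, $r2:1, $r3:1, $r4:15}
[10] or   $r3, $r0, $r4  →  {$r0:0, $r1:13, $r2:1, $r3:15, $r4:15}
[11] sub  $r1, $r0, $r3  →  {$r0:0, $r1:65521, $r2:1, $r3:15, $r4:15}

1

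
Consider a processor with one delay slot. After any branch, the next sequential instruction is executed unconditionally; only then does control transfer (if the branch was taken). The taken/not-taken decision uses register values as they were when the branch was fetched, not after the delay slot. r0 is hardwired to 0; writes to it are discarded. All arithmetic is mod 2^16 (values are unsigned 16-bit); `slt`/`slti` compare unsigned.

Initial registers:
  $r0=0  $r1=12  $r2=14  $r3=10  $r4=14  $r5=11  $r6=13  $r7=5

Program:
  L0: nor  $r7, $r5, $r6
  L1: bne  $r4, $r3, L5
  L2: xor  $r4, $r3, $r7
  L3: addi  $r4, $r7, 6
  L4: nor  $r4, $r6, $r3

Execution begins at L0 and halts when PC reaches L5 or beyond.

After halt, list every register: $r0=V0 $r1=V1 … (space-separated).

#0 nor  $r7, $r5, $r6 ; 0/12/14/10/14/11/13/65520
#1 bne  $r4, $r3, L5 ; 0/12/14/10/14/11/13/65520 ; →target
#2 xor  $r4, $r3, $r7 ; 0/12/14/10/65530/11/13/65520

$r0=0 $r1=12 $r2=14 $r3=10 $r4=65530 $r5=11 $r6=13 $r7=65520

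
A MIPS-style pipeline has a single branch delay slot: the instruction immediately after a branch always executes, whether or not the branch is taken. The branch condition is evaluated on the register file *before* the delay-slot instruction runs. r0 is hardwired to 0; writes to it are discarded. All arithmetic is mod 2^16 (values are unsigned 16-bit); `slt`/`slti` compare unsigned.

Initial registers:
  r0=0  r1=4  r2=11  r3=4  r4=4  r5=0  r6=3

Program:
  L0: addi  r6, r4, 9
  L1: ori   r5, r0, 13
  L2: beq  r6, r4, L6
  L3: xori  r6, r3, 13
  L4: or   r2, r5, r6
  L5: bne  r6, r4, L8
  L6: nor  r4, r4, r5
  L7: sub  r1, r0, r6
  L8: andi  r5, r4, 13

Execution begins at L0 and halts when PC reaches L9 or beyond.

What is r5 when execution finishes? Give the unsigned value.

0

  step pc=0: addi  r6, r4, 9  regs=(0,4,11,4,4,0,13)
  step pc=1: ori   r5, r0, 13  regs=(0,4,11,4,4,13,13)
  step pc=2: beq  r6, r4, L6  cond=F  regs=(0,4,11,4,4,13,13)
  step pc=3: xori  r6, r3, 13  regs=(0,4,11,4,4,13,9)
  step pc=4: or   r2, r5, r6  regs=(0,4,13,4,4,13,9)
  step pc=5: bne  r6, r4, L8  cond=T  regs=(0,4,13,4,4,13,9)
  step pc=6: nor  r4, r4, r5  regs=(0,4,13,4,65522,13,9)
  step pc=8: andi  r5, r4, 13  regs=(0,4,13,4,65522,0,9)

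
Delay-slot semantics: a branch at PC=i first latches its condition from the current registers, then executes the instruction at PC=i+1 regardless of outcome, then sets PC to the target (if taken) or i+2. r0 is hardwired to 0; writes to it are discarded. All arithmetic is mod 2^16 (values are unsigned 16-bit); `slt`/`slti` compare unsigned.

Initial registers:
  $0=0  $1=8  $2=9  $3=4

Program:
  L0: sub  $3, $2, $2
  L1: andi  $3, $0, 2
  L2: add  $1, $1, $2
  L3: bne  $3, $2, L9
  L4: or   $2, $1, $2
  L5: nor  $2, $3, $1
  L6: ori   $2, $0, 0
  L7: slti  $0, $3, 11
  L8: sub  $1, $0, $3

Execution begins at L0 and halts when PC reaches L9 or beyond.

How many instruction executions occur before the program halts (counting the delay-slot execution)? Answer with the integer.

5

[0] sub  $3, $2, $2  →  {$0:0, $1:8, $2:9, $3:0}
[1] andi  $3, $0, 2  →  {$0:0, $1:8, $2:9, $3:0}
[2] add  $1, $1, $2  →  {$0:0, $1:17, $2:9, $3:0}
[3] bne  $3, $2, L9  →  {$0:0, $1:17, $2:9, $3:0}  ⟨branch taken⟩
[4] or   $2, $1, $2  →  {$0:0, $1:17, $2:25, $3:0}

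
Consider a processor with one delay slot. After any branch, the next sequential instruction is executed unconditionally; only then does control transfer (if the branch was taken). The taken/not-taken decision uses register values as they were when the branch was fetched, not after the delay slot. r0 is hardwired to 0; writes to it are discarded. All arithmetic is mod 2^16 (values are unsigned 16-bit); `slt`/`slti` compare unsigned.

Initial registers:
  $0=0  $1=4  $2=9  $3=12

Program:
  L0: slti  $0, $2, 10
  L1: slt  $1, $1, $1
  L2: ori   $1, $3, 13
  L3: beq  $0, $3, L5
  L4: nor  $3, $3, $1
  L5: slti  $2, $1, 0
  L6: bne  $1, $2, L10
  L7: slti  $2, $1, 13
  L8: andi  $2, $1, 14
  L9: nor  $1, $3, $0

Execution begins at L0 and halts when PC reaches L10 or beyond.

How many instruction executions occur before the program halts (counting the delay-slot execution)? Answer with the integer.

8

[0] slti  $0, $2, 10  →  {$0:0, $1:4, $2:9, $3:12}
[1] slt  $1, $1, $1  →  {$0:0, $1:0, $2:9, $3:12}
[2] ori   $1, $3, 13  →  {$0:0, $1:13, $2:9, $3:12}
[3] beq  $0, $3, L5  →  {$0:0, $1:13, $2:9, $3:12}  ⟨branch fallthrough⟩
[4] nor  $3, $3, $1  →  {$0:0, $1:13, $2:9, $3:65522}
[5] slti  $2, $1, 0  →  {$0:0, $1:13, $2:0, $3:65522}
[6] bne  $1, $2, L10  →  {$0:0, $1:13, $2:0, $3:65522}  ⟨branch taken⟩
[7] slti  $2, $1, 13  →  {$0:0, $1:13, $2:0, $3:65522}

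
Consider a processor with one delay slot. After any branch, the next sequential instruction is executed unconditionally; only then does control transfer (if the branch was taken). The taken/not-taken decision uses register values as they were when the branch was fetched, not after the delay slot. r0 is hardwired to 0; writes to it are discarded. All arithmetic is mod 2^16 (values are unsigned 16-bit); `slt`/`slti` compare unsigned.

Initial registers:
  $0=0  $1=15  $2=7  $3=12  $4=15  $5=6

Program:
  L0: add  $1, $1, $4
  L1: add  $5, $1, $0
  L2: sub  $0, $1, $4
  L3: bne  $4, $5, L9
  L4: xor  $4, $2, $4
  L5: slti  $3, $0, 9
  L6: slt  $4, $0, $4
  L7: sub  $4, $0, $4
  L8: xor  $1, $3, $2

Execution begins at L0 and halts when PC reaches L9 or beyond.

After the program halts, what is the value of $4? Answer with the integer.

  step pc=0: add  $1, $1, $4  regs=(0,30,7,12,15,6)
  step pc=1: add  $5, $1, $0  regs=(0,30,7,12,15,30)
  step pc=2: sub  $0, $1, $4  regs=(0,30,7,12,15,30)
  step pc=3: bne  $4, $5, L9  cond=T  regs=(0,30,7,12,15,30)
  step pc=4: xor  $4, $2, $4  regs=(0,30,7,12,8,30)

8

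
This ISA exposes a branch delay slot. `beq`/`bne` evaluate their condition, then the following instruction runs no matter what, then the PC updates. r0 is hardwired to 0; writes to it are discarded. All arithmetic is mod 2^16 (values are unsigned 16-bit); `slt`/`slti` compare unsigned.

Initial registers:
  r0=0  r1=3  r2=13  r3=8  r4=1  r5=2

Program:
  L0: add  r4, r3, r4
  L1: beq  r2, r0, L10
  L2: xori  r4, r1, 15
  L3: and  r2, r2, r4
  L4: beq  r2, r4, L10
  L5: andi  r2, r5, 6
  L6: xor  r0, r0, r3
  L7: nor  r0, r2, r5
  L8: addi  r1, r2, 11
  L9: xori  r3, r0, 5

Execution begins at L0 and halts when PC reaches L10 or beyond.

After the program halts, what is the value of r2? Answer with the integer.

#0 add  r4, r3, r4 ; 0/3/13/8/9/2
#1 beq  r2, r0, L10 ; 0/3/13/8/9/2 ; →fallthru
#2 xori  r4, r1, 15 ; 0/3/13/8/12/2
#3 and  r2, r2, r4 ; 0/3/12/8/12/2
#4 beq  r2, r4, L10 ; 0/3/12/8/12/2 ; →target
#5 andi  r2, r5, 6 ; 0/3/2/8/12/2

2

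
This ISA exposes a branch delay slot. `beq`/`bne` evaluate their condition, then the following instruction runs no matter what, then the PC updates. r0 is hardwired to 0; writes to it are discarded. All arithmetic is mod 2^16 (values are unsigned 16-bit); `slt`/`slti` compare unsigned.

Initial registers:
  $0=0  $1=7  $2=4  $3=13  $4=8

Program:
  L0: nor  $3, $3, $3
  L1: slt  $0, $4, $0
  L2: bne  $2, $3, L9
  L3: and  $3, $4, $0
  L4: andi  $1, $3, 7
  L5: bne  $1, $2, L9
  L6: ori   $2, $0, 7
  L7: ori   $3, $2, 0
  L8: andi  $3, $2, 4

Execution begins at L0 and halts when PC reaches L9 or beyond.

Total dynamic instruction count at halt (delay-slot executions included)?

4

  step pc=0: nor  $3, $3, $3  regs=(0,7,4,65522,8)
  step pc=1: slt  $0, $4, $0  regs=(0,7,4,65522,8)
  step pc=2: bne  $2, $3, L9  cond=T  regs=(0,7,4,65522,8)
  step pc=3: and  $3, $4, $0  regs=(0,7,4,0,8)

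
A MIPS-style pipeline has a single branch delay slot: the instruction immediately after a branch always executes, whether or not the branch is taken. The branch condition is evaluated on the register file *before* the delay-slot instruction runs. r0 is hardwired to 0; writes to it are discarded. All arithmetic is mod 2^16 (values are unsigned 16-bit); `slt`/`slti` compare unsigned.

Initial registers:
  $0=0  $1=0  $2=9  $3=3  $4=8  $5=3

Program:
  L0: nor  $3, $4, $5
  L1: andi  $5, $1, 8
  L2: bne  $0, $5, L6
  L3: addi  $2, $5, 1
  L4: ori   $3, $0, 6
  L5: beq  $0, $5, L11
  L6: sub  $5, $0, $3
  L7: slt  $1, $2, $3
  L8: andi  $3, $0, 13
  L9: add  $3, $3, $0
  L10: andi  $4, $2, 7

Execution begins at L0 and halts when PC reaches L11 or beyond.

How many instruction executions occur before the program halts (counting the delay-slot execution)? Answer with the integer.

7

[0] nor  $3, $4, $5  →  {$0:0, $1:0, $2:9, $3:65524, $4:8, $5:3}
[1] andi  $5, $1, 8  →  {$0:0, $1:0, $2:9, $3:65524, $4:8, $5:0}
[2] bne  $0, $5, L6  →  {$0:0, $1:0, $2:9, $3:65524, $4:8, $5:0}  ⟨branch fallthrough⟩
[3] addi  $2, $5, 1  →  {$0:0, $1:0, $2:1, $3:65524, $4:8, $5:0}
[4] ori   $3, $0, 6  →  {$0:0, $1:0, $2:1, $3:6, $4:8, $5:0}
[5] beq  $0, $5, L11  →  {$0:0, $1:0, $2:1, $3:6, $4:8, $5:0}  ⟨branch taken⟩
[6] sub  $5, $0, $3  →  {$0:0, $1:0, $2:1, $3:6, $4:8, $5:65530}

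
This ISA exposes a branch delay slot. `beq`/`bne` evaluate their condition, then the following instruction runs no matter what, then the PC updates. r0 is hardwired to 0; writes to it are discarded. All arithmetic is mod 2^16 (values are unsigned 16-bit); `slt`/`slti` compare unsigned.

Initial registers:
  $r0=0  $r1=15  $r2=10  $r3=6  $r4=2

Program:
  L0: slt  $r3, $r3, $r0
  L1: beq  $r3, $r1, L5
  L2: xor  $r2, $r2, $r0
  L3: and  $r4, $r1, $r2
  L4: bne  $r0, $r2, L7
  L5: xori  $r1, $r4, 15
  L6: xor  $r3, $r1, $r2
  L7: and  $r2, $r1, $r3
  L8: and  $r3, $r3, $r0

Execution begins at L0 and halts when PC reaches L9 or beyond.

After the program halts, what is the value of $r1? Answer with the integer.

#0 slt  $r3, $r3, $r0 ; 0/15/10/0/2
#1 beq  $r3, $r1, L5 ; 0/15/10/0/2 ; →fallthru
#2 xor  $r2, $r2, $r0 ; 0/15/10/0/2
#3 and  $r4, $r1, $r2 ; 0/15/10/0/10
#4 bne  $r0, $r2, L7 ; 0/15/10/0/10 ; →target
#5 xori  $r1, $r4, 15 ; 0/5/10/0/10
#7 and  $r2, $r1, $r3 ; 0/5/0/0/10
#8 and  $r3, $r3, $r0 ; 0/5/0/0/10

5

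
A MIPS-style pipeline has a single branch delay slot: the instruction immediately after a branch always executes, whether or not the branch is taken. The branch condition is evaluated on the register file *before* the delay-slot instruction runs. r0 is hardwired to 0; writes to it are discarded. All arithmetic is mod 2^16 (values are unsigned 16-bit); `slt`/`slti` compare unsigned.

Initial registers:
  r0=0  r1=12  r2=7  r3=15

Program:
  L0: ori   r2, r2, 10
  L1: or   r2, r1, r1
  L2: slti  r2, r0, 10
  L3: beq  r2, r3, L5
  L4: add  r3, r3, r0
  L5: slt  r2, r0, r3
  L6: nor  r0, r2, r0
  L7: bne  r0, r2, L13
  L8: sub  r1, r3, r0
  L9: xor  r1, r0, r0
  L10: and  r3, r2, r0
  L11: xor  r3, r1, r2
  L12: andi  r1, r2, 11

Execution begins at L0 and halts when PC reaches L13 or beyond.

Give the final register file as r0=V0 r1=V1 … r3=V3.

r0=0 r1=15 r2=1 r3=15

  step pc=0: ori   r2, r2, 10  regs=(0,12,15,15)
  step pc=1: or   r2, r1, r1  regs=(0,12,12,15)
  step pc=2: slti  r2, r0, 10  regs=(0,12,1,15)
  step pc=3: beq  r2, r3, L5  cond=F  regs=(0,12,1,15)
  step pc=4: add  r3, r3, r0  regs=(0,12,1,15)
  step pc=5: slt  r2, r0, r3  regs=(0,12,1,15)
  step pc=6: nor  r0, r2, r0  regs=(0,12,1,15)
  step pc=7: bne  r0, r2, L13  cond=T  regs=(0,12,1,15)
  step pc=8: sub  r1, r3, r0  regs=(0,15,1,15)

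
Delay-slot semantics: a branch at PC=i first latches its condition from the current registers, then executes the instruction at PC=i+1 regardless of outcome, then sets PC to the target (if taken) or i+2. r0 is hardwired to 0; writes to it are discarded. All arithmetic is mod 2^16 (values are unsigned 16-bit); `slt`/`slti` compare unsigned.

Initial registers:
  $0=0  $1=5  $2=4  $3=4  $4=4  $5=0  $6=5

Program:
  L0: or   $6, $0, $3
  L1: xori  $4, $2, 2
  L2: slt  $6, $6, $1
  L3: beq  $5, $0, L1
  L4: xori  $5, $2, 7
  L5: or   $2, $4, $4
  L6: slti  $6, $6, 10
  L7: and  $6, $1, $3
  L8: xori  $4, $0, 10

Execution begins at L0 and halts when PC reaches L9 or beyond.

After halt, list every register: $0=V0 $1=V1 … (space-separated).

[0] or   $6, $0, $3  →  {$0:0, $1:5, $2:4, $3:4, $4:4, $5:0, $6:4}
[1] xori  $4, $2, 2  →  {$0:0, $1:5, $2:4, $3:4, $4:6, $5:0, $6:4}
[2] slt  $6, $6, $1  →  {$0:0, $1:5, $2:4, $3:4, $4:6, $5:0, $6:1}
[3] beq  $5, $0, L1  →  {$0:0, $1:5, $2:4, $3:4, $4:6, $5:0, $6:1}  ⟨branch taken⟩
[4] xori  $5, $2, 7  →  {$0:0, $1:5, $2:4, $3:4, $4:6, $5:3, $6:1}
[1] xori  $4, $2, 2  →  {$0:0, $1:5, $2:4, $3:4, $4:6, $5:3, $6:1}
[2] slt  $6, $6, $1  →  {$0:0, $1:5, $2:4, $3:4, $4:6, $5:3, $6:1}
[3] beq  $5, $0, L1  →  {$0:0, $1:5, $2:4, $3:4, $4:6, $5:3, $6:1}  ⟨branch fallthrough⟩
[4] xori  $5, $2, 7  →  {$0:0, $1:5, $2:4, $3:4, $4:6, $5:3, $6:1}
[5] or   $2, $4, $4  →  {$0:0, $1:5, $2:6, $3:4, $4:6, $5:3, $6:1}
[6] slti  $6, $6, 10  →  {$0:0, $1:5, $2:6, $3:4, $4:6, $5:3, $6:1}
[7] and  $6, $1, $3  →  {$0:0, $1:5, $2:6, $3:4, $4:6, $5:3, $6:4}
[8] xori  $4, $0, 10  →  {$0:0, $1:5, $2:6, $3:4, $4:10, $5:3, $6:4}

$0=0 $1=5 $2=6 $3=4 $4=10 $5=3 $6=4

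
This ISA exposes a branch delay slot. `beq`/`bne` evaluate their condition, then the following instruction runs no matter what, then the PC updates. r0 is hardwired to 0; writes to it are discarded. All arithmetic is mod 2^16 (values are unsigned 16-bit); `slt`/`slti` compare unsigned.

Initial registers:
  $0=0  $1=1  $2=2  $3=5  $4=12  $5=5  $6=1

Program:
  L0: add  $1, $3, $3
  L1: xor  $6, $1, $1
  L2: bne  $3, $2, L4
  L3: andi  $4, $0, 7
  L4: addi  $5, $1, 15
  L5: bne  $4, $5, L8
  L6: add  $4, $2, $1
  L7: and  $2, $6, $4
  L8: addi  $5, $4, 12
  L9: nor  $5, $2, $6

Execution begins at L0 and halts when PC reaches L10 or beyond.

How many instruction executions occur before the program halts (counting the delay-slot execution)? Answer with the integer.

9

#0 add  $1, $3, $3 ; 0/10/2/5/12/5/1
#1 xor  $6, $1, $1 ; 0/10/2/5/12/5/0
#2 bne  $3, $2, L4 ; 0/10/2/5/12/5/0 ; →target
#3 andi  $4, $0, 7 ; 0/10/2/5/0/5/0
#4 addi  $5, $1, 15 ; 0/10/2/5/0/25/0
#5 bne  $4, $5, L8 ; 0/10/2/5/0/25/0 ; →target
#6 add  $4, $2, $1 ; 0/10/2/5/12/25/0
#8 addi  $5, $4, 12 ; 0/10/2/5/12/24/0
#9 nor  $5, $2, $6 ; 0/10/2/5/12/65533/0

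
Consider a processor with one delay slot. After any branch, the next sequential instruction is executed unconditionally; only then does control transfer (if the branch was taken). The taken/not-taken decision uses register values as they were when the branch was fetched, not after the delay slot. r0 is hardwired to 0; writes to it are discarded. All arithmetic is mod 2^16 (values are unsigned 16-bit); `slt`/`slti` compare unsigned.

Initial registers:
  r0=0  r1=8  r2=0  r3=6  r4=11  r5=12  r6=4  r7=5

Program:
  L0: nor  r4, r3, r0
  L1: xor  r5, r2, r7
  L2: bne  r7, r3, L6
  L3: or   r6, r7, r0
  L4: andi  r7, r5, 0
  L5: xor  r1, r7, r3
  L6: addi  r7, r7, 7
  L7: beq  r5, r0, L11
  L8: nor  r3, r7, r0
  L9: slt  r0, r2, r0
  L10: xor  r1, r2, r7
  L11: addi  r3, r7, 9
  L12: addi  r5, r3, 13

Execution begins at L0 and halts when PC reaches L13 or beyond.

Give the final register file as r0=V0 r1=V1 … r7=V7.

PC=0  nor  r4, r3, r0        | r0=0 r1=8 r2=0 r3=6 r4=65529 r5=12 r6=4 r7=5
PC=1  xor  r5, r2, r7        | r0=0 r1=8 r2=0 r3=6 r4=65529 r5=5 r6=4 r7=5
PC=2  bne  r7, r3, L6        | r0=0 r1=8 r2=0 r3=6 r4=65529 r5=5 r6=4 r7=5  [TAKEN]
PC=3  or   r6, r7, r0        | r0=0 r1=8 r2=0 r3=6 r4=65529 r5=5 r6=5 r7=5
PC=6  addi  r7, r7, 7        | r0=0 r1=8 r2=0 r3=6 r4=65529 r5=5 r6=5 r7=12
PC=7  beq  r5, r0, L11       | r0=0 r1=8 r2=0 r3=6 r4=65529 r5=5 r6=5 r7=12  [not taken]
PC=8  nor  r3, r7, r0        | r0=0 r1=8 r2=0 r3=65523 r4=65529 r5=5 r6=5 r7=12
PC=9  slt  r0, r2, r0        | r0=0 r1=8 r2=0 r3=65523 r4=65529 r5=5 r6=5 r7=12
PC=10 xor  r1, r2, r7        | r0=0 r1=12 r2=0 r3=65523 r4=65529 r5=5 r6=5 r7=12
PC=11 addi  r3, r7, 9        | r0=0 r1=12 r2=0 r3=21 r4=65529 r5=5 r6=5 r7=12
PC=12 addi  r5, r3, 13       | r0=0 r1=12 r2=0 r3=21 r4=65529 r5=34 r6=5 r7=12

r0=0 r1=12 r2=0 r3=21 r4=65529 r5=34 r6=5 r7=12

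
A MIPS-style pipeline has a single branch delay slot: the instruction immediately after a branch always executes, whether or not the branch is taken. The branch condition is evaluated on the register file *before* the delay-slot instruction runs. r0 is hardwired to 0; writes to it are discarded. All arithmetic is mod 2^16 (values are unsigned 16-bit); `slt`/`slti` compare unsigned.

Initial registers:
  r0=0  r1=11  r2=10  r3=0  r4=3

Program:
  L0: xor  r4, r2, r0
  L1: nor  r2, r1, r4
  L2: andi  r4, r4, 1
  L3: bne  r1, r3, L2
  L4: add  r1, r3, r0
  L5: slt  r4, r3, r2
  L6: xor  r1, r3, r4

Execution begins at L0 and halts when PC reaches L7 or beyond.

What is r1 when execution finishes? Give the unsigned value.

1

PC=0  xor  r4, r2, r0        | r0=0 r1=11 r2=10 r3=0 r4=10
PC=1  nor  r2, r1, r4        | r0=0 r1=11 r2=65524 r3=0 r4=10
PC=2  andi  r4, r4, 1        | r0=0 r1=11 r2=65524 r3=0 r4=0
PC=3  bne  r1, r3, L2        | r0=0 r1=11 r2=65524 r3=0 r4=0  [TAKEN]
PC=4  add  r1, r3, r0        | r0=0 r1=0 r2=65524 r3=0 r4=0
PC=2  andi  r4, r4, 1        | r0=0 r1=0 r2=65524 r3=0 r4=0
PC=3  bne  r1, r3, L2        | r0=0 r1=0 r2=65524 r3=0 r4=0  [not taken]
PC=4  add  r1, r3, r0        | r0=0 r1=0 r2=65524 r3=0 r4=0
PC=5  slt  r4, r3, r2        | r0=0 r1=0 r2=65524 r3=0 r4=1
PC=6  xor  r1, r3, r4        | r0=0 r1=1 r2=65524 r3=0 r4=1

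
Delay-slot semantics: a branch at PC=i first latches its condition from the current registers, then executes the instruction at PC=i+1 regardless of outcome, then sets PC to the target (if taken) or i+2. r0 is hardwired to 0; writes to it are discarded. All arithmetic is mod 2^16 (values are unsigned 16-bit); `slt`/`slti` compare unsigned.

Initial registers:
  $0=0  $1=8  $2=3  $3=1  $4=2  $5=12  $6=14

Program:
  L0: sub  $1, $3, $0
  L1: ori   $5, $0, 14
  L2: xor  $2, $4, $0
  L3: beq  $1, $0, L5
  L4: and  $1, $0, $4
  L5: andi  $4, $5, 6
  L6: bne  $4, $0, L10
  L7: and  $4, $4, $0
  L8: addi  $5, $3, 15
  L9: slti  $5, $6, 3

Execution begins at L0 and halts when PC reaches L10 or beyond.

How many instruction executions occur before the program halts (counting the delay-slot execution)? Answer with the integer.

8

  step pc=0: sub  $1, $3, $0  regs=(0,1,3,1,2,12,14)
  step pc=1: ori   $5, $0, 14  regs=(0,1,3,1,2,14,14)
  step pc=2: xor  $2, $4, $0  regs=(0,1,2,1,2,14,14)
  step pc=3: beq  $1, $0, L5  cond=F  regs=(0,1,2,1,2,14,14)
  step pc=4: and  $1, $0, $4  regs=(0,0,2,1,2,14,14)
  step pc=5: andi  $4, $5, 6  regs=(0,0,2,1,6,14,14)
  step pc=6: bne  $4, $0, L10  cond=T  regs=(0,0,2,1,6,14,14)
  step pc=7: and  $4, $4, $0  regs=(0,0,2,1,0,14,14)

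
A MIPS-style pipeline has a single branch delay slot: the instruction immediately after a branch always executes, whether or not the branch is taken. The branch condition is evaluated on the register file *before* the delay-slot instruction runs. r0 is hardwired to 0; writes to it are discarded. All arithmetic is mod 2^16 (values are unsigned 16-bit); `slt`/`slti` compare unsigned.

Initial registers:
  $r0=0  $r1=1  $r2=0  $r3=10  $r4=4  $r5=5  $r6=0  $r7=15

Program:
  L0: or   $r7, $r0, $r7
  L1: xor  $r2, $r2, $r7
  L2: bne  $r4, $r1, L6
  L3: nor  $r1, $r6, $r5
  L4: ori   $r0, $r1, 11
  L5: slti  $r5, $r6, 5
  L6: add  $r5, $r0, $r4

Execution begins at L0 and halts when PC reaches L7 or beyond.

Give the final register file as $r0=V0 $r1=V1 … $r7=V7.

$r0=0 $r1=65530 $r2=15 $r3=10 $r4=4 $r5=4 $r6=0 $r7=15

[0] or   $r7, $r0, $r7  →  {$r0:0, $r1:1, $r2:0, $r3:10, $r4:4, $r5:5, $r6:0, $r7:15}
[1] xor  $r2, $r2, $r7  →  {$r0:0, $r1:1, $r2:15, $r3:10, $r4:4, $r5:5, $r6:0, $r7:15}
[2] bne  $r4, $r1, L6  →  {$r0:0, $r1:1, $r2:15, $r3:10, $r4:4, $r5:5, $r6:0, $r7:15}  ⟨branch taken⟩
[3] nor  $r1, $r6, $r5  →  {$r0:0, $r1:65530, $r2:15, $r3:10, $r4:4, $r5:5, $r6:0, $r7:15}
[6] add  $r5, $r0, $r4  →  {$r0:0, $r1:65530, $r2:15, $r3:10, $r4:4, $r5:4, $r6:0, $r7:15}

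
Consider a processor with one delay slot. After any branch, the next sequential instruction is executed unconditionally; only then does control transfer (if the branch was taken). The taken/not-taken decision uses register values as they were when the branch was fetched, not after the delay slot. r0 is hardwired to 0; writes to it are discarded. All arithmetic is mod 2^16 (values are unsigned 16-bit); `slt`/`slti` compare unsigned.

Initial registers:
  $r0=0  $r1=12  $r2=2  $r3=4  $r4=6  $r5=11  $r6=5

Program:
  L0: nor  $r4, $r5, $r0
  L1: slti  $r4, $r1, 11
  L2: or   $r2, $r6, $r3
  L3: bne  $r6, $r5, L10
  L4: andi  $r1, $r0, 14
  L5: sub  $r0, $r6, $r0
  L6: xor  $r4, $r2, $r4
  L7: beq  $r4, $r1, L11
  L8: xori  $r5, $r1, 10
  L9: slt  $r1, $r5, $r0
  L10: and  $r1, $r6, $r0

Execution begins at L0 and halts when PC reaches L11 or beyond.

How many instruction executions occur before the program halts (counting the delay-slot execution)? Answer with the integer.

[0] nor  $r4, $r5, $r0  →  {$r0:0, $r1:12, $r2:2, $r3:4, $r4:65524, $r5:11, $r6:5}
[1] slti  $r4, $r1, 11  →  {$r0:0, $r1:12, $r2:2, $r3:4, $r4:0, $r5:11, $r6:5}
[2] or   $r2, $r6, $r3  →  {$r0:0, $r1:12, $r2:5, $r3:4, $r4:0, $r5:11, $r6:5}
[3] bne  $r6, $r5, L10  →  {$r0:0, $r1:12, $r2:5, $r3:4, $r4:0, $r5:11, $r6:5}  ⟨branch taken⟩
[4] andi  $r1, $r0, 14  →  {$r0:0, $r1:0, $r2:5, $r3:4, $r4:0, $r5:11, $r6:5}
[10] and  $r1, $r6, $r0  →  {$r0:0, $r1:0, $r2:5, $r3:4, $r4:0, $r5:11, $r6:5}

6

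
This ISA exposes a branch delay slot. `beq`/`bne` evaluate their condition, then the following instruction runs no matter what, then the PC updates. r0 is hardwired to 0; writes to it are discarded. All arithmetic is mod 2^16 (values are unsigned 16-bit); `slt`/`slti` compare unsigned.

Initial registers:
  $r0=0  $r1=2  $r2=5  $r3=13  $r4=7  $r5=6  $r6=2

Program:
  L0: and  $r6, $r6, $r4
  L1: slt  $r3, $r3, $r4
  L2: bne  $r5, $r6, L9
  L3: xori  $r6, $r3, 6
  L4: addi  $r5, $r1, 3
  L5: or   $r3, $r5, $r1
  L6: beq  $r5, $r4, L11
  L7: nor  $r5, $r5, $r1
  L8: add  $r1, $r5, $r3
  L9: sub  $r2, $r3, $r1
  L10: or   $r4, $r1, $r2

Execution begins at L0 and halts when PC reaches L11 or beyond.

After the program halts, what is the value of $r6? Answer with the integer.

6

[0] and  $r6, $r6, $r4  →  {$r0:0, $r1:2, $r2:5, $r3:13, $r4:7, $r5:6, $r6:2}
[1] slt  $r3, $r3, $r4  →  {$r0:0, $r1:2, $r2:5, $r3:0, $r4:7, $r5:6, $r6:2}
[2] bne  $r5, $r6, L9  →  {$r0:0, $r1:2, $r2:5, $r3:0, $r4:7, $r5:6, $r6:2}  ⟨branch taken⟩
[3] xori  $r6, $r3, 6  →  {$r0:0, $r1:2, $r2:5, $r3:0, $r4:7, $r5:6, $r6:6}
[9] sub  $r2, $r3, $r1  →  {$r0:0, $r1:2, $r2:65534, $r3:0, $r4:7, $r5:6, $r6:6}
[10] or   $r4, $r1, $r2  →  {$r0:0, $r1:2, $r2:65534, $r3:0, $r4:65534, $r5:6, $r6:6}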